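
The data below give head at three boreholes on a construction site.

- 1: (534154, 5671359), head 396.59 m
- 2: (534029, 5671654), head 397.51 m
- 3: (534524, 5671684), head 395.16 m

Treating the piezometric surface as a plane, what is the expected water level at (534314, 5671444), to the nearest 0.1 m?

395.9 m

Differences from 1: to 2 (Δx, Δy, Δh) = (-125, 295, +0.92); to 3 = (370, 325, -1.43).
Determinant of the coordinate differences = (-125)·325 − 370·295 = -149775.
∂h/∂x = [(+0.92)·325 − (-1.43)·295] / -149775 = -0.004813
∂h/∂y = [(-125)·(-1.43) − 370·(+0.92)] / -149775 = +0.001079
h(534314, 5671444) = 396.59 + (-0.004813)·(160) + (+0.001079)·(85) = 396.59 -0.770 +0.092 = 395.912 m.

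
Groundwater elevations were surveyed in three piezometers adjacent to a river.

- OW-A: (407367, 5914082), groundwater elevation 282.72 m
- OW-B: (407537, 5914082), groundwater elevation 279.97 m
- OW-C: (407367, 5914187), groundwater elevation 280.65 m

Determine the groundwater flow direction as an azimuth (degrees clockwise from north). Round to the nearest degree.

∂h/∂x = (279.97 − 282.72) / (407537 − 407367) = -0.01618
∂h/∂y = (280.65 − 282.72) / (5914187 − 5914082) = -0.01971
Flow direction (−∇h) has components (+0.01618 E, +0.01971 N).
Azimuth = atan2(E, N) = atan2(+0.01618, +0.01971) = 39.4° ≈ 039°.

039°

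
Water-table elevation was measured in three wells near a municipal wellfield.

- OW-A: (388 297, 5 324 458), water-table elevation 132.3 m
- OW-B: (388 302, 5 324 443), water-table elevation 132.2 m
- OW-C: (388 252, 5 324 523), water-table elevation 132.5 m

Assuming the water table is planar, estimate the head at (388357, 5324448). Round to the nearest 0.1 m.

132.8 m

Differences from OW-A: to OW-B (Δx, Δy, Δh) = (5, -15, -0.1); to OW-C = (-45, 65, +0.2).
Solve a·Δx + b·Δy = Δh: det = 5·65 − (-45)·(-15) = -350.
∂h/∂x = [(-0.1)·65 − (+0.2)·(-15)] / -350 = +0.01000
∂h/∂y = [5·(+0.2) − (-45)·(-0.1)] / -350 = +0.01000
h(388357, 5324448) = 132.3 + (+0.01000)·(60) + (+0.01000)·(-10) = 132.3 +0.600 -0.100 = 132.800 m.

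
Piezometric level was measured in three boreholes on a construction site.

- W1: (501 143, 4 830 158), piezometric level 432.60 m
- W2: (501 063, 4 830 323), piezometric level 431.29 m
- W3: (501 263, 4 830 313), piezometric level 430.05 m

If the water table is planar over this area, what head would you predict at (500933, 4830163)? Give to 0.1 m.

434.0 m

Three-point gradient (reference W1): Δ to W2 = (-80, 165, -1.31), Δ to W3 = (120, 155, -2.55).
∂h/∂x = -0.006761, ∂h/∂y = -0.01122 (det = -32200).
h(500933, 4830163) = 432.60 + (-0.006761)·(-210) + (-0.01122)·(5) = 432.60 +1.420 -0.056 = 433.964 m.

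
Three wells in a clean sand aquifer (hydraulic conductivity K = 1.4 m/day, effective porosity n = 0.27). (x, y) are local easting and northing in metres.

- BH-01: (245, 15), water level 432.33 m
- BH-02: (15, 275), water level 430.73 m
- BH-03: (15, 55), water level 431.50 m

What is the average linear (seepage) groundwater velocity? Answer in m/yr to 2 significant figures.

8.7 m/yr

Taking BH-01 as reference: BH-02−BH-01 = (-230, 260, -1.60); BH-03−BH-01 = (-230, 40, -0.83).
Solve a·Δx + b·Δy = Δh: det = (-230)·40 − (-230)·260 = 50600.
∂h/∂x = [(-1.60)·40 − (-0.83)·260] / 50600 = +0.003000
∂h/∂y = [(-230)·(-0.83) − (-230)·(-1.60)] / 50600 = -0.003500
|∇h| = √(0.003000² + -0.003500²) = 0.00461
Seepage velocity v = K·i/n = 1.4 × 0.00461 / 0.27 = 0.0239 m/day = 8.729 m/yr.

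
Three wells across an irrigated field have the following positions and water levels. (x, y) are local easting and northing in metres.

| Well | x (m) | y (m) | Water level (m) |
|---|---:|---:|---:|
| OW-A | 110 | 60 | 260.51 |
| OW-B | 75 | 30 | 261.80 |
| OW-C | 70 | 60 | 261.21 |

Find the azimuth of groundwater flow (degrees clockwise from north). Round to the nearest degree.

Three-point gradient (reference OW-A): Δ to OW-B = (-35, -30, +1.29), Δ to OW-C = (-40, 0, +0.70).
∂h/∂x = -0.01750, ∂h/∂y = -0.02258 (det = -1200).
Flow direction (−∇h) has components (+0.01750 E, +0.02258 N).
Azimuth = atan2(E, N) = atan2(+0.01750, +0.02258) = 37.8° ≈ 038°.

038°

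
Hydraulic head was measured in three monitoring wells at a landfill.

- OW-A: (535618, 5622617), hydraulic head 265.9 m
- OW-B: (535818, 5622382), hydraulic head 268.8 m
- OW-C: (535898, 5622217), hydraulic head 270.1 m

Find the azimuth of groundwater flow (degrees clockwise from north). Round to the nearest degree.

Taking OW-A as reference: OW-B−OW-A = (200, -235, +2.9); OW-C−OW-A = (280, -400, +4.2).
Determinant of the coordinate differences = 200·(-400) − 280·(-235) = -14200.
∂h/∂x = [(+2.9)·(-400) − (+4.2)·(-235)] / -14200 = +0.01218
∂h/∂y = [200·(+4.2) − 280·(+2.9)] / -14200 = -0.001972
Flow direction (−∇h) has components (-0.01218 E, +0.001972 N).
Azimuth = atan2(E, N) = atan2(-0.01218, +0.001972) = 279.2° ≈ 279°.

279°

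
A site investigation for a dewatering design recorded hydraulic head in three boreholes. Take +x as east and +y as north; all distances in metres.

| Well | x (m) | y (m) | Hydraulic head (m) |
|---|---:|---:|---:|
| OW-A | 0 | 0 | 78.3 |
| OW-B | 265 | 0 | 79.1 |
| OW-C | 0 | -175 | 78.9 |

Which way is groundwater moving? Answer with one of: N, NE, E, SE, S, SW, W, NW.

∂h/∂x = (79.1 − 78.3) / (265 − 0) = +0.003019
∂h/∂y = (78.9 − 78.3) / (-175 − 0) = -0.003429
Flow = −∇h = (-0.003019 east, +0.003429 north), which points northwest.

NW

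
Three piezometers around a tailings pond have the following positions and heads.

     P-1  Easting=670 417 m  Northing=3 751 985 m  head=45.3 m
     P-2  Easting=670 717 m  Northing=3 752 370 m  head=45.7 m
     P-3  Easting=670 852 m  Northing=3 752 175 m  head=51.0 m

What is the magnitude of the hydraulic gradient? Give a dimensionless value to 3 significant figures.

Differences from P-1: to P-2 (Δx, Δy, Δh) = (300, 385, +0.4); to P-3 = (435, 190, +5.7).
Determinant of the coordinate differences = 300·190 − 435·385 = -110475.
∂h/∂x = [(+0.4)·190 − (+5.7)·385] / -110475 = +0.01918
∂h/∂y = [300·(+5.7) − 435·(+0.4)] / -110475 = -0.01390
|∇h| = √(0.01918² + -0.01390²) = 0.02369

0.0237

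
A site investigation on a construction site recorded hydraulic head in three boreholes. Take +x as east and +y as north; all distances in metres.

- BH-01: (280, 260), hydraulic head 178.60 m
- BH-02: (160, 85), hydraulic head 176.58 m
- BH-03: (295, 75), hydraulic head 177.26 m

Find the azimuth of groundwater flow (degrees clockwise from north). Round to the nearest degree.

216°

Three-point gradient (reference BH-01): Δ to BH-02 = (-120, -175, -2.02), Δ to BH-03 = (15, -185, -1.34).
∂h/∂x = +0.005607, ∂h/∂y = +0.007698 (det = 24825).
Flow direction (−∇h) has components (-0.005607 E, -0.007698 N).
Azimuth = atan2(E, N) = atan2(-0.005607, -0.007698) = 216.1° ≈ 216°.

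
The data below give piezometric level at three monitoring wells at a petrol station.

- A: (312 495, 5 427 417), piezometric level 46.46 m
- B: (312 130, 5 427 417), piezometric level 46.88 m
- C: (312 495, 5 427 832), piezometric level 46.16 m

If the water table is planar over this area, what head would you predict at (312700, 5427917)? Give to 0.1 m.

∂h/∂x = (46.88 − 46.46) / (312130 − 312495) = -0.001151
∂h/∂y = (46.16 − 46.46) / (5427832 − 5427417) = -0.0007229
h(312700, 5427917) = 46.46 + (-0.001151)·(205) + (-0.0007229)·(500) = 46.46 -0.236 -0.361 = 45.863 m.

45.9 m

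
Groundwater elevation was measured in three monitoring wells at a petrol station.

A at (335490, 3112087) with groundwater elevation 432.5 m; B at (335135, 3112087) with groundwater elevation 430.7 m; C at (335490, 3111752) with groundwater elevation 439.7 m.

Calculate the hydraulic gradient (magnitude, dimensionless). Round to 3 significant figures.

0.0221

∂h/∂x = (430.7 − 432.5) / (335135 − 335490) = +0.005070
∂h/∂y = (439.7 − 432.5) / (3111752 − 3112087) = -0.02149
|∇h| = √(0.005070² + -0.02149²) = 0.02208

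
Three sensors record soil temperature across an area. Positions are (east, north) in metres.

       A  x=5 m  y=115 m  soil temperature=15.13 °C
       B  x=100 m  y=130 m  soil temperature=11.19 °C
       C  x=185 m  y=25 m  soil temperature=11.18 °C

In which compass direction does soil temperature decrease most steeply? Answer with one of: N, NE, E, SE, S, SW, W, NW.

Three-point gradient (reference A): Δ to B = (95, 15, -3.94), Δ to C = (180, -90, -3.95).
∂T/∂x = -0.03679, ∂T/∂y = -0.02968 (det = -11250).
Steepest decrease is along −∇f = (+0.03679 E, +0.02968 N) → northeast.

NE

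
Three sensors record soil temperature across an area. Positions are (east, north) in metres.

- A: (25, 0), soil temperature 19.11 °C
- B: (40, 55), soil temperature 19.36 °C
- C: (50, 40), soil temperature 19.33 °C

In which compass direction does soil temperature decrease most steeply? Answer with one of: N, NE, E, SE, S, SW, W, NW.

SW

Taking A as reference: B−A = (15, 55, +0.25); C−A = (25, 40, +0.22).
Solve a·Δx + b·Δy = ΔT: det = 15·40 − 25·55 = -775.
∂T/∂x = [(+0.25)·40 − (+0.22)·55] / -775 = +0.002710
∂T/∂y = [15·(+0.22) − 25·(+0.25)] / -775 = +0.003806
Steepest decrease is along −∇f = (-0.002710 E, -0.003806 N) → southwest.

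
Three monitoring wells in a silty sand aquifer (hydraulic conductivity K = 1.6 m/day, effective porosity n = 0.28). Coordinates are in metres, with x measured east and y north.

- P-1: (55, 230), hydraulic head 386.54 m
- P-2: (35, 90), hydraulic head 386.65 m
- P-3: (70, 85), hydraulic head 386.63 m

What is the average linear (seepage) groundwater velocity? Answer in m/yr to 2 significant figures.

With h = a·x + b·y + c and P-1 as origin, the differences give:
  (-20)·a + (-140)·b = +0.11
  15·a + (-145)·b = +0.09
Eliminate b (×(-145) and ×(-140), subtract): 5000·a = -3.350 → a = ∂h/∂x = -0.0006700
Back-substitute: b = ∂h/∂y = -0.0006900.
|∇h| = √(-0.0006700² + -0.0006900²) = 0.0009618
Seepage velocity v = K·i/n = 1.6 × 0.0009618 / 0.28 = 0.005496 m/day = 2.007 m/yr.

2.0 m/yr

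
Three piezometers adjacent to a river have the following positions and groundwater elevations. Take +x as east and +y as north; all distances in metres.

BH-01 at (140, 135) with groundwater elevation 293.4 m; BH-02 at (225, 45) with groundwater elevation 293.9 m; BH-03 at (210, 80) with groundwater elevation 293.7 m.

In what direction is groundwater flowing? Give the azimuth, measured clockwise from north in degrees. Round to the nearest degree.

With h = a·x + b·y + c and BH-01 as origin, the differences give:
  85·a + (-90)·b = +0.5
  70·a + (-55)·b = +0.3
Eliminate b (×(-55) and ×(-90), subtract): 1625·a = -0.50 → a = ∂h/∂x = -0.0003077
Back-substitute: b = ∂h/∂y = -0.005846.
Flow direction (−∇h) has components (+0.0003077 E, +0.005846 N).
Azimuth = atan2(E, N) = atan2(+0.0003077, +0.005846) = 3.0° ≈ 003°.

003°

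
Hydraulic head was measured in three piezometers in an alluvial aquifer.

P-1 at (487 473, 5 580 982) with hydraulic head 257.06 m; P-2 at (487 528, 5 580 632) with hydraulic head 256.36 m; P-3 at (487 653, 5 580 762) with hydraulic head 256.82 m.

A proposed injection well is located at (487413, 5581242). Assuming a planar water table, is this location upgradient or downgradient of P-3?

Taking P-1 as reference: P-2−P-1 = (55, -350, -0.70); P-3−P-1 = (180, -220, -0.24).
Determinant of the coordinate differences = 55·(-220) − 180·(-350) = 50900.
∂h/∂x = [(-0.70)·(-220) − (-0.24)·(-350)] / 50900 = +0.001375
∂h/∂y = [55·(-0.24) − 180·(-0.70)] / 50900 = +0.002216
Head at (487413, 5581242) = 257.06 + (+0.001375)·(-60) + (+0.002216)·(260) = 257.55 m.
That is higher than the 256.82 m at P-3, so the point is upgradient.

upgradient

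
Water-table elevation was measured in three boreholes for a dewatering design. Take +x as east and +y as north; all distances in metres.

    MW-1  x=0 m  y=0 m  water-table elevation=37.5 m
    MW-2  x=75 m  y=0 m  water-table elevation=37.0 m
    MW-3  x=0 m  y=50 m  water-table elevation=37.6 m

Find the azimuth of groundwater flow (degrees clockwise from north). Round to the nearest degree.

∂h/∂x = (37.0 − 37.5) / (75 − 0) = -0.006667
∂h/∂y = (37.6 − 37.5) / (50 − 0) = +0.002000
Flow direction (−∇h) has components (+0.006667 E, -0.002000 N).
Azimuth = atan2(E, N) = atan2(+0.006667, -0.002000) = 106.7° ≈ 107°.

107°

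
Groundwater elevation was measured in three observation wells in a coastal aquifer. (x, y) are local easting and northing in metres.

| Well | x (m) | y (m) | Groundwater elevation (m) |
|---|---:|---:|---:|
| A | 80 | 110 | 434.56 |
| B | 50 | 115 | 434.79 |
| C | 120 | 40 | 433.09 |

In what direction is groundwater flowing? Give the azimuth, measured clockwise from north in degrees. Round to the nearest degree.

166°

Taking A as reference: B−A = (-30, 5, +0.23); C−A = (40, -70, -1.47).
Determinant of the coordinate differences = (-30)·(-70) − 40·5 = 1900.
∂h/∂x = [(+0.23)·(-70) − (-1.47)·5] / 1900 = -0.004605
∂h/∂y = [(-30)·(-1.47) − 40·(+0.23)] / 1900 = +0.01837
Flow direction (−∇h) has components (+0.004605 E, -0.01837 N).
Azimuth = atan2(E, N) = atan2(+0.004605, -0.01837) = 165.9° ≈ 166°.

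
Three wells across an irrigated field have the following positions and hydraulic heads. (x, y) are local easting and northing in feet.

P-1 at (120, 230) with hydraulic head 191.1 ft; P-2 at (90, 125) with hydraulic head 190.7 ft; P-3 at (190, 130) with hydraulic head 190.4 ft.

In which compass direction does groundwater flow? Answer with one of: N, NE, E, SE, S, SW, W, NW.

Differences from P-1: to P-2 (Δx, Δy, Δh) = (-30, -105, -0.4); to P-3 = (70, -100, -0.7).
Solve a·Δx + b·Δy = Δh: det = (-30)·(-100) − 70·(-105) = 10350.
∂h/∂x = [(-0.4)·(-100) − (-0.7)·(-105)] / 10350 = -0.003237
∂h/∂y = [(-30)·(-0.7) − 70·(-0.4)] / 10350 = +0.004734
Flow = −∇h = (+0.003237 east, -0.004734 north), which points southeast.

SE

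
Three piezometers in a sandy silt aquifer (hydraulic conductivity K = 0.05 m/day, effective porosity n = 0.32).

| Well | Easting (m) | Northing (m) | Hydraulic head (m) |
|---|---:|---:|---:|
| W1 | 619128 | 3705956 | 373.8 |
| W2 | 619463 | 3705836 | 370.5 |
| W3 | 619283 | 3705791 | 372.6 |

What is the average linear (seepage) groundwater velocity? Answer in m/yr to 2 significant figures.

Taking W1 as reference: W2−W1 = (335, -120, -3.3); W3−W1 = (155, -165, -1.2).
Determinant of the coordinate differences = 335·(-165) − 155·(-120) = -36675.
∂h/∂x = [(-3.3)·(-165) − (-1.2)·(-120)] / -36675 = -0.01092
∂h/∂y = [335·(-1.2) − 155·(-3.3)] / -36675 = -0.002986
|∇h| = √(-0.01092² + -0.002986²) = 0.01132
Seepage velocity v = K·i/n = 0.05 × 0.01132 / 0.32 = 0.001769 m/day = 0.6461 m/yr.

0.65 m/yr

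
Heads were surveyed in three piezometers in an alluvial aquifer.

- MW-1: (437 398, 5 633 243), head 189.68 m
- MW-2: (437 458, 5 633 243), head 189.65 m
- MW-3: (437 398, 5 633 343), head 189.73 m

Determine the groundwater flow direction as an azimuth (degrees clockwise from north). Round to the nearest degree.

135°

∂h/∂x = (189.65 − 189.68) / (437458 − 437398) = -0.0005000
∂h/∂y = (189.73 − 189.68) / (5633343 − 5633243) = +0.0005000
Flow direction (−∇h) has components (+0.0005000 E, -0.0005000 N).
Azimuth = atan2(E, N) = atan2(+0.0005000, -0.0005000) = 135.0° ≈ 135°.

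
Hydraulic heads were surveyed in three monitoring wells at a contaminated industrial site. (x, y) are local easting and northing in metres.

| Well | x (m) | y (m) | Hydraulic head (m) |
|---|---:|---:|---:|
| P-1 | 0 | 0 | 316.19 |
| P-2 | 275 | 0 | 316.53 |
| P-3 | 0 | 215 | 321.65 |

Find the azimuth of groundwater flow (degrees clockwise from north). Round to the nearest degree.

183°

∂h/∂x = (316.53 − 316.19) / (275 − 0) = +0.001236
∂h/∂y = (321.65 − 316.19) / (215 − 0) = +0.02540
Flow direction (−∇h) has components (-0.001236 E, -0.02540 N).
Azimuth = atan2(E, N) = atan2(-0.001236, -0.02540) = 182.8° ≈ 183°.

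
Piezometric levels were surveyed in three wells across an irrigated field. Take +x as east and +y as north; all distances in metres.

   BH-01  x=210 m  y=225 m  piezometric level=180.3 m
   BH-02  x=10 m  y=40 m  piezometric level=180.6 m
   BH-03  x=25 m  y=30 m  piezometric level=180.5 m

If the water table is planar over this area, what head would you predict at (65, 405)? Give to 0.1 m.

181.5 m

Taking BH-01 as reference: BH-02−BH-01 = (-200, -185, +0.3); BH-03−BH-01 = (-185, -195, +0.2).
Determinant of the coordinate differences = (-200)·(-195) − (-185)·(-185) = 4775.
∂h/∂x = [(+0.3)·(-195) − (+0.2)·(-185)] / 4775 = -0.004503
∂h/∂y = [(-200)·(+0.2) − (-185)·(+0.3)] / 4775 = +0.003246
h(65, 405) = 180.3 + (-0.004503)·(-145) + (+0.003246)·(180) = 180.3 +0.653 +0.584 = 181.537 m.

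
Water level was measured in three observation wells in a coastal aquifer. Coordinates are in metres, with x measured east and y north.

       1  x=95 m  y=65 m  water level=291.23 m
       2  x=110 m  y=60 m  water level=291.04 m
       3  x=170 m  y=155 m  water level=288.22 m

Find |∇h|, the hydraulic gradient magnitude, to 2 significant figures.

0.026

Three-point gradient (reference 1): Δ to 2 = (15, -5, -0.19), Δ to 3 = (75, 90, -3.01).
∂h/∂x = -0.01864, ∂h/∂y = -0.01791 (det = 1725).
|∇h| = √(-0.01864² + -0.01791²) = 0.02585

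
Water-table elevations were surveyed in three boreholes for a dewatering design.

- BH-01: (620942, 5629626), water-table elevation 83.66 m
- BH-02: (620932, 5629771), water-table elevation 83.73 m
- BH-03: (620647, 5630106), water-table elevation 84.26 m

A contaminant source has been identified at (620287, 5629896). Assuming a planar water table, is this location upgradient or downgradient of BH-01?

With h = a·x + b·y + c and BH-01 as origin, the differences give:
  (-10)·a + 145·b = +0.07
  (-295)·a + 480·b = +0.60
Eliminate b (×480 and ×145, subtract): 37975·a = -53.400 → a = ∂h/∂x = -0.001406
Back-substitute: b = ∂h/∂y = +0.0003858.
Head at (620287, 5629896) = 83.66 + (-0.001406)·(-655) + (+0.0003858)·(270) = 84.69 m.
That is higher than the 83.66 m at BH-01, so the point is upgradient.

upgradient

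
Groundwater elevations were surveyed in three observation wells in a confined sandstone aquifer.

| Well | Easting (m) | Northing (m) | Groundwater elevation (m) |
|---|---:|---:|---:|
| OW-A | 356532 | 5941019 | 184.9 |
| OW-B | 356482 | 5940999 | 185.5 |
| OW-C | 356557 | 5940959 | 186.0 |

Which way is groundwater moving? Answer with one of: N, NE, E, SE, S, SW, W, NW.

Three-point gradient (reference OW-A): Δ to OW-B = (-50, -20, +0.6), Δ to OW-C = (25, -60, +1.1).
∂h/∂x = -0.004000, ∂h/∂y = -0.02000 (det = 3500).
Flow = −∇h = (+0.004000 east, +0.02000 north), which points north.

N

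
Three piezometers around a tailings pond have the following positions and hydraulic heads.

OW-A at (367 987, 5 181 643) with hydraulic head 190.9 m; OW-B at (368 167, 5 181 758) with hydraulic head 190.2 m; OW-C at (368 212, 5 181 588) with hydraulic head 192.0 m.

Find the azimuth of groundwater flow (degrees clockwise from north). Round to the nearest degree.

346°

Differences from OW-A: to OW-B (Δx, Δy, Δh) = (180, 115, -0.7); to OW-C = (225, -55, +1.1).
Solve a·Δx + b·Δy = Δh: det = 180·(-55) − 225·115 = -35775.
∂h/∂x = [(-0.7)·(-55) − (+1.1)·115] / -35775 = +0.002460
∂h/∂y = [180·(+1.1) − 225·(-0.7)] / -35775 = -0.009937
Flow direction (−∇h) has components (-0.002460 E, +0.009937 N).
Azimuth = atan2(E, N) = atan2(-0.002460, +0.009937) = 346.1° ≈ 346°.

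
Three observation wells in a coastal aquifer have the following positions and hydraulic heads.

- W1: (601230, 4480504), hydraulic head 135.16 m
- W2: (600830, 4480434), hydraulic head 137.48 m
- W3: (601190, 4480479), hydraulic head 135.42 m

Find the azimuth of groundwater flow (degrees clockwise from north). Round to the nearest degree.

Differences from W1: to W2 (Δx, Δy, Δh) = (-400, -70, +2.32); to W3 = (-40, -25, +0.26).
Determinant of the coordinate differences = (-400)·(-25) − (-40)·(-70) = 7200.
∂h/∂x = [(+2.32)·(-25) − (+0.26)·(-70)] / 7200 = -0.005528
∂h/∂y = [(-400)·(+0.26) − (-40)·(+2.32)] / 7200 = -0.001556
Flow direction (−∇h) has components (+0.005528 E, +0.001556 N).
Azimuth = atan2(E, N) = atan2(+0.005528, +0.001556) = 74.3° ≈ 074°.

074°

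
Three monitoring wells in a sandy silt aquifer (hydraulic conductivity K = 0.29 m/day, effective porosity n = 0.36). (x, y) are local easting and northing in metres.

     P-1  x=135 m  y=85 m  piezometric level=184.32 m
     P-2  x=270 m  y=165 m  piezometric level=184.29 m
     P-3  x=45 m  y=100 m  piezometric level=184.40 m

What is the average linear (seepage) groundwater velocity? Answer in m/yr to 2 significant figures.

Taking P-1 as reference: P-2−P-1 = (135, 80, -0.03); P-3−P-1 = (-90, 15, +0.08).
Determinant of the coordinate differences = 135·15 − (-90)·80 = 9225.
∂h/∂x = [(-0.03)·15 − (+0.08)·80] / 9225 = -0.0007425
∂h/∂y = [135·(+0.08) − (-90)·(-0.03)] / 9225 = +0.0008780
|∇h| = √(-0.0007425² + 0.0008780²) = 0.00115
Seepage velocity v = K·i/n = 0.29 × 0.00115 / 0.36 = 0.0009264 m/day = 0.3384 m/yr.

0.34 m/yr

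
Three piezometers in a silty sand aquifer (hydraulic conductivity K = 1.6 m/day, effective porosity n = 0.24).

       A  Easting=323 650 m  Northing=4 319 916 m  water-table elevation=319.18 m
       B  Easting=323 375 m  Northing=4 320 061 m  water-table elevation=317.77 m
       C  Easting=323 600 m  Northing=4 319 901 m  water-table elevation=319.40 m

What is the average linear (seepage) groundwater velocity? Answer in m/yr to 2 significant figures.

28 m/yr

Taking A as reference: B−A = (-275, 145, -1.41); C−A = (-50, -15, +0.22).
Determinant of the coordinate differences = (-275)·(-15) − (-50)·145 = 11375.
∂h/∂x = [(-1.41)·(-15) − (+0.22)·145] / 11375 = -0.0009451
∂h/∂y = [(-275)·(+0.22) − (-50)·(-1.41)] / 11375 = -0.01152
|∇h| = √(-0.0009451² + -0.01152²) = 0.01156
Seepage velocity v = K·i/n = 1.6 × 0.01156 / 0.24 = 0.07707 m/day = 28.15 m/yr.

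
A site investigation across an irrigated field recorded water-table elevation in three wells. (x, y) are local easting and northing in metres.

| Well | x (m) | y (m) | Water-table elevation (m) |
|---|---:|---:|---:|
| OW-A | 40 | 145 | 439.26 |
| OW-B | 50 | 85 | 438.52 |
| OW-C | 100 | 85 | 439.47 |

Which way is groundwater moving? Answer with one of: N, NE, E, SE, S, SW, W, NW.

With h = a·x + b·y + c and OW-A as origin, the differences give:
  10·a + (-60)·b = -0.74
  60·a + (-60)·b = +0.21
Eliminate b (×(-60) and ×(-60), subtract): 3000·a = 57.000 → a = ∂h/∂x = +0.01900
Back-substitute: b = ∂h/∂y = +0.01550.
Flow = −∇h = (-0.01900 east, -0.01550 north), which points southwest.

SW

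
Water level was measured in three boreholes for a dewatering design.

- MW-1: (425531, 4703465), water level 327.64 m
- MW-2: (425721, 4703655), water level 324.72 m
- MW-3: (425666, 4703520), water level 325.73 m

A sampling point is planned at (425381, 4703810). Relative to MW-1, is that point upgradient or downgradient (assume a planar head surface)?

Taking MW-1 as reference: MW-2−MW-1 = (190, 190, -2.92); MW-3−MW-1 = (135, 55, -1.91).
Solve a·Δx + b·Δy = Δh: det = 190·55 − 135·190 = -15200.
∂h/∂x = [(-2.92)·55 − (-1.91)·190] / -15200 = -0.01331
∂h/∂y = [190·(-1.91) − 135·(-2.92)] / -15200 = -0.002059
Head at (425381, 4703810) = 327.64 + (-0.01331)·(-150) + (-0.002059)·(345) = 328.93 m.
That is higher than the 327.64 m at MW-1, so the point is upgradient.

upgradient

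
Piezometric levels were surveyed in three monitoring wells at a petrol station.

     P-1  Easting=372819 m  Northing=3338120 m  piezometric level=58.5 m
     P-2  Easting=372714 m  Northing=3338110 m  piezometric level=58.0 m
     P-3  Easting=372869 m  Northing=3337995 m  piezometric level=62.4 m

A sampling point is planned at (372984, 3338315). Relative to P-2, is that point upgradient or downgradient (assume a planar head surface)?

Taking P-1 as reference: P-2−P-1 = (-105, -10, -0.5); P-3−P-1 = (50, -125, +3.9).
Solve a·Δx + b·Δy = Δh: det = (-105)·(-125) − 50·(-10) = 13625.
∂h/∂x = [(-0.5)·(-125) − (+3.9)·(-10)] / 13625 = +0.007450
∂h/∂y = [(-105)·(+3.9) − 50·(-0.5)] / 13625 = -0.02822
Head at (372984, 3338315) = 58.5 + (+0.007450)·(165) + (-0.02822)·(195) = 54.23 m.
That is lower than the 58.0 m at P-2, so the point is downgradient.

downgradient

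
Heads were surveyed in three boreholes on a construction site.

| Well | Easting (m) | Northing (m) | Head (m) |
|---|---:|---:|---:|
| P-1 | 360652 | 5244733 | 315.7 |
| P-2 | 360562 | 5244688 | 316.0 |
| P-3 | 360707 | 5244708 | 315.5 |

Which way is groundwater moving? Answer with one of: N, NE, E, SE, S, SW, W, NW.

E

Differences from P-1: to P-2 (Δx, Δy, Δh) = (-90, -45, +0.3); to P-3 = (55, -25, -0.2).
Determinant of the coordinate differences = (-90)·(-25) − 55·(-45) = 4725.
∂h/∂x = [(+0.3)·(-25) − (-0.2)·(-45)] / 4725 = -0.003492
∂h/∂y = [(-90)·(-0.2) − 55·(+0.3)] / 4725 = +0.0003175
Flow = −∇h = (+0.003492 east, -0.0003175 north), which points east.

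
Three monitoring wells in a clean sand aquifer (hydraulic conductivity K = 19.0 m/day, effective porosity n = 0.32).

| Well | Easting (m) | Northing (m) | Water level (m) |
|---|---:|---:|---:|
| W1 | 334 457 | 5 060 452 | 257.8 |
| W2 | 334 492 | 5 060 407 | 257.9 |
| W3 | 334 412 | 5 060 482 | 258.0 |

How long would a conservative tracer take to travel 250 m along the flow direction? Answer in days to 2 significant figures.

Taking W1 as reference: W2−W1 = (35, -45, +0.1); W3−W1 = (-45, 30, +0.2).
Determinant of the coordinate differences = 35·30 − (-45)·(-45) = -975.
∂h/∂x = [(+0.1)·30 − (+0.2)·(-45)] / -975 = -0.01231
∂h/∂y = [35·(+0.2) − (-45)·(+0.1)] / -975 = -0.01179
|∇h| = √(-0.01231² + -0.01179²) = 0.01705
Seepage velocity v = K·i/n = 19.0 × 0.01705 / 0.32 = 1.012 m/day.
t = 250 / 1.012 = 247 days.

250 days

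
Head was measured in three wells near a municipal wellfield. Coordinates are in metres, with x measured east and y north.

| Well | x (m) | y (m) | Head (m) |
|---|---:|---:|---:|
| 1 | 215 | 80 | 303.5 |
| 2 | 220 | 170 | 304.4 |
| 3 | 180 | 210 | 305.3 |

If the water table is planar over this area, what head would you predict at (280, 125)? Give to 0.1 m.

303.2 m

Taking 1 as reference: 2−1 = (5, 90, +0.9); 3−1 = (-35, 130, +1.8).
Determinant of the coordinate differences = 5·130 − (-35)·90 = 3800.
∂h/∂x = [(+0.9)·130 − (+1.8)·90] / 3800 = -0.01184
∂h/∂y = [5·(+1.8) − (-35)·(+0.9)] / 3800 = +0.01066
h(280, 125) = 303.5 + (-0.01184)·(65) + (+0.01066)·(45) = 303.5 -0.770 +0.480 = 303.210 m.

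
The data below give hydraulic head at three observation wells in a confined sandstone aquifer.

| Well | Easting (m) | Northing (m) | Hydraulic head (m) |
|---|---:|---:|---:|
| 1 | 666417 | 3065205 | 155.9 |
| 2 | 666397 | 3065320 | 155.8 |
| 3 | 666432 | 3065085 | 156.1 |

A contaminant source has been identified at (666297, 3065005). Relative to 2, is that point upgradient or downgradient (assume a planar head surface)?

With h = a·x + b·y + c and 1 as origin, the differences give:
  (-20)·a + 115·b = -0.1
  15·a + (-120)·b = +0.2
Eliminate b (×(-120) and ×115, subtract): 675·a = -11.00 → a = ∂h/∂x = -0.01630
Back-substitute: b = ∂h/∂y = -0.003704.
Head at (666297, 3065005) = 155.9 + (-0.01630)·(-120) + (-0.003704)·(-200) = 158.60 m.
That is higher than the 155.8 m at 2, so the point is upgradient.

upgradient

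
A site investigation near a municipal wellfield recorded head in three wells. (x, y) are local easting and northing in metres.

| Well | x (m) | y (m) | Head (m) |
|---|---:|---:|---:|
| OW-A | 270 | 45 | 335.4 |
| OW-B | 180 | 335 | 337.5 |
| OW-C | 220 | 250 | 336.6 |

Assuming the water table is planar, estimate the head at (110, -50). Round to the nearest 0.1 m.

Differences from OW-A: to OW-B (Δx, Δy, Δh) = (-90, 290, +2.1); to OW-C = (-50, 205, +1.2).
Determinant of the coordinate differences = (-90)·205 − (-50)·290 = -3950.
∂h/∂x = [(+2.1)·205 − (+1.2)·290] / -3950 = -0.02089
∂h/∂y = [(-90)·(+1.2) − (-50)·(+2.1)] / -3950 = +0.0007595
h(110, -50) = 335.4 + (-0.02089)·(-160) + (+0.0007595)·(-95) = 335.4 +3.342 -0.072 = 338.670 m.

338.7 m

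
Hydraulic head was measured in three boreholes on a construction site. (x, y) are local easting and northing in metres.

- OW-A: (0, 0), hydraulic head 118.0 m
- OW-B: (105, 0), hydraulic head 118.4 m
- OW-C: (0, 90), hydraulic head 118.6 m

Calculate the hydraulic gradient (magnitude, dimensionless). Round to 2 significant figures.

∂h/∂x = (118.4 − 118.0) / (105 − 0) = +0.003810
∂h/∂y = (118.6 − 118.0) / (90 − 0) = +0.006667
|∇h| = √(0.003810² + 0.006667²) = 0.007679

0.0077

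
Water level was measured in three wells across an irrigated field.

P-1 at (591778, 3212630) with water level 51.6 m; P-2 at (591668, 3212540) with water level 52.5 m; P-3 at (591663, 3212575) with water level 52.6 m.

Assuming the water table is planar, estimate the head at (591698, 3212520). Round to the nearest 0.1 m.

With h = a·x + b·y + c and P-1 as origin, the differences give:
  (-110)·a + (-90)·b = +0.9
  (-115)·a + (-55)·b = +1.0
Eliminate b (×(-55) and ×(-90), subtract): -4300·a = 40.50 → a = ∂h/∂x = -0.009419
Back-substitute: b = ∂h/∂y = +0.001512.
h(591698, 3212520) = 51.6 + (-0.009419)·(-80) + (+0.001512)·(-110) = 51.6 +0.753 -0.166 = 52.187 m.

52.2 m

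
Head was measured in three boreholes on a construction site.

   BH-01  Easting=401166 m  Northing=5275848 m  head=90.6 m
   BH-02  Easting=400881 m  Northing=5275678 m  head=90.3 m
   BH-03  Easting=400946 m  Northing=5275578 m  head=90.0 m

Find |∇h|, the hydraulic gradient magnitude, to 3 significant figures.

0.00271

With h = a·x + b·y + c and BH-01 as origin, the differences give:
  (-285)·a + (-170)·b = -0.3
  (-220)·a + (-270)·b = -0.6
Eliminate b (×(-270) and ×(-170), subtract): 39550·a = -21.00 → a = ∂h/∂x = -0.0005310
Back-substitute: b = ∂h/∂y = +0.002655.
|∇h| = √(-0.0005310² + 0.002655²) = 0.002708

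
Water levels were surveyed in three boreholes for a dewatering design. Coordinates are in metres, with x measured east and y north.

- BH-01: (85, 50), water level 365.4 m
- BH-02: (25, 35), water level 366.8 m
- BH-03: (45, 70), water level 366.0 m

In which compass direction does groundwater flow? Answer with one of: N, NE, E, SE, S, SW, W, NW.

Three-point gradient (reference BH-01): Δ to BH-02 = (-60, -15, +1.4), Δ to BH-03 = (-40, 20, +0.6).
∂h/∂x = -0.02056, ∂h/∂y = -0.01111 (det = -1800).
Flow = −∇h = (+0.02056 east, +0.01111 north), which points northeast.

NE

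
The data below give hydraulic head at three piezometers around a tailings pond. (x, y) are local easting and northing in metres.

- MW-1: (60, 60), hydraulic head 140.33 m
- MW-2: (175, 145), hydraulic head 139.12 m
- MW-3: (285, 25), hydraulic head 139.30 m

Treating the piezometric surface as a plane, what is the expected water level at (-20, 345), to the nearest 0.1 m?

Three-point gradient (reference MW-1): Δ to MW-2 = (115, 85, -1.21), Δ to MW-3 = (225, -35, -1.03).
∂h/∂x = -0.005611, ∂h/∂y = -0.006644 (det = -23150).
h(-20, 345) = 140.33 + (-0.005611)·(-80) + (-0.006644)·(285) = 140.33 +0.449 -1.893 = 138.885 m.

138.9 m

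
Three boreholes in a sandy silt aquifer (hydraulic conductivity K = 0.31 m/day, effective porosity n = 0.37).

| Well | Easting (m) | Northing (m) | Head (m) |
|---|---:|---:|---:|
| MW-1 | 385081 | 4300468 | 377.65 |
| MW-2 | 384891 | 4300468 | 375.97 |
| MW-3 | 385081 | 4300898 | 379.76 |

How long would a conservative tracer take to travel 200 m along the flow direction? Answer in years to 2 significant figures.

65 years

∂h/∂x = (375.97 − 377.65) / (384891 − 385081) = +0.008842
∂h/∂y = (379.76 − 377.65) / (4300898 − 4300468) = +0.004907
|∇h| = √(0.008842² + 0.004907²) = 0.01011
Seepage velocity v = K·i/n = 0.31 × 0.01011 / 0.37 = 0.008471 m/day.
t = 200 / 0.008471 = 2.361e+04 days = 64.6 years.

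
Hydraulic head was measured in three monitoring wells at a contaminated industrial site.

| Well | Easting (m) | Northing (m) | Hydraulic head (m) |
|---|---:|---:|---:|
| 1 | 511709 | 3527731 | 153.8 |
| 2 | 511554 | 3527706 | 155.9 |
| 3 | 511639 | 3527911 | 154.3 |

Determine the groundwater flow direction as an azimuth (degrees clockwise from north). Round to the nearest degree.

Differences from 1: to 2 (Δx, Δy, Δh) = (-155, -25, +2.1); to 3 = (-70, 180, +0.5).
Solve a·Δx + b·Δy = Δh: det = (-155)·180 − (-70)·(-25) = -29650.
∂h/∂x = [(+2.1)·180 − (+0.5)·(-25)] / -29650 = -0.01317
∂h/∂y = [(-155)·(+0.5) − (-70)·(+2.1)] / -29650 = -0.002344
Flow direction (−∇h) has components (+0.01317 E, +0.002344 N).
Azimuth = atan2(E, N) = atan2(+0.01317, +0.002344) = 79.9° ≈ 080°.

080°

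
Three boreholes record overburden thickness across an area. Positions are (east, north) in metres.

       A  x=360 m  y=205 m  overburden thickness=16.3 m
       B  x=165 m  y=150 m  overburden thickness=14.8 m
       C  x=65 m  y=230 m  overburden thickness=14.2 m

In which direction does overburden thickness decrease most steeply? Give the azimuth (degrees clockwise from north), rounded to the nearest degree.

258°

With d = a·x + b·y + c and A as origin, the differences give:
  (-195)·a + (-55)·b = -1.5
  (-295)·a + 25·b = -2.1
Eliminate b (×25 and ×(-55), subtract): -21100·a = -153.00 → a = ∂d/∂x = +0.007251
Back-substitute: b = ∂d/∂y = +0.001564.
Steepest decrease is along −∇f: components (-0.007251 E, -0.001564 N).
Azimuth = atan2(-0.007251, -0.001564) = 257.8° ≈ 258°.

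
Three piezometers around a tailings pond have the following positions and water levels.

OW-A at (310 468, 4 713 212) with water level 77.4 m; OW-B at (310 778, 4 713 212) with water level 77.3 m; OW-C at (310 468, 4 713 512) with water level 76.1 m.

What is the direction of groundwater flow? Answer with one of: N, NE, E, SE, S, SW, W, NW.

∂h/∂x = (77.3 − 77.4) / (310778 − 310468) = -0.0003226
∂h/∂y = (76.1 − 77.4) / (4713512 − 4713212) = -0.004333
Flow = −∇h = (+0.0003226 east, +0.004333 north), which points north.

N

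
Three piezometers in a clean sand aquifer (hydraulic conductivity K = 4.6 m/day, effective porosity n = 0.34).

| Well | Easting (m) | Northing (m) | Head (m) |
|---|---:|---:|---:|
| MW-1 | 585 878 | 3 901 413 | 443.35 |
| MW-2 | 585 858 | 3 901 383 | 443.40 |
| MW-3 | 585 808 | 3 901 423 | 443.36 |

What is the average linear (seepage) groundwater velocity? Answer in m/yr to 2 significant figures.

7.3 m/yr

With h = a·x + b·y + c and MW-1 as origin, the differences give:
  (-20)·a + (-30)·b = +0.05
  (-70)·a + 10·b = +0.01
Eliminate b (×10 and ×(-30), subtract): -2300·a = 0.800 → a = ∂h/∂x = -0.0003478
Back-substitute: b = ∂h/∂y = -0.001435.
|∇h| = √(-0.0003478² + -0.001435²) = 0.001477
Seepage velocity v = K·i/n = 4.6 × 0.001477 / 0.34 = 0.01998 m/day = 7.298 m/yr.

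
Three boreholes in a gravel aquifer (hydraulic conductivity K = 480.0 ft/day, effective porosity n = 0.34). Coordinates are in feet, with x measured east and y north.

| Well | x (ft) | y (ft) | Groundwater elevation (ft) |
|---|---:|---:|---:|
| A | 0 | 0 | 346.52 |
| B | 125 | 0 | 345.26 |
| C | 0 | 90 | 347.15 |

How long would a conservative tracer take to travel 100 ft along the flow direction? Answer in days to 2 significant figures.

∂h/∂x = (345.26 − 346.52) / (125 − 0) = -0.01008
∂h/∂y = (347.15 − 346.52) / (90 − 0) = +0.007000
|∇h| = √(-0.01008² + 0.007000²) = 0.01227
Seepage velocity v = K·i/n = 480.0 × 0.01227 / 0.34 = 17.32 ft/day.
t = 100 / 17.32 = 5.774 days.

5.8 days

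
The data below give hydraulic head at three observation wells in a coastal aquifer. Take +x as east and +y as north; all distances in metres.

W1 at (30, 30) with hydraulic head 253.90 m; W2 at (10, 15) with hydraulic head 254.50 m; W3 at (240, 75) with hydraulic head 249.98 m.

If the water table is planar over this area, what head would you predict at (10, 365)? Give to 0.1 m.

247.1 m

Differences from W1: to W2 (Δx, Δy, Δh) = (-20, -15, +0.60); to W3 = (210, 45, -3.92).
Solve a·Δx + b·Δy = Δh: det = (-20)·45 − 210·(-15) = 2250.
∂h/∂x = [(+0.60)·45 − (-3.92)·(-15)] / 2250 = -0.01413
∂h/∂y = [(-20)·(-3.92) − 210·(+0.60)] / 2250 = -0.02116
h(10, 365) = 253.90 + (-0.01413)·(-20) + (-0.02116)·(335) = 253.90 +0.283 -7.087 = 247.096 m.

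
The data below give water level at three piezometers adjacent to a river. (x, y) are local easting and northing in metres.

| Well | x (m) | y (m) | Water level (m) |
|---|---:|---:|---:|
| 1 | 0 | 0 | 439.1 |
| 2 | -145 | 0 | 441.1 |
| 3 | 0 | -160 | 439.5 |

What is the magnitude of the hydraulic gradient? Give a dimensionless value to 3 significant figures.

∂h/∂x = (441.1 − 439.1) / (-145 − 0) = -0.01379
∂h/∂y = (439.5 − 439.1) / (-160 − 0) = -0.002500
|∇h| = √(-0.01379² + -0.002500²) = 0.01401

0.0140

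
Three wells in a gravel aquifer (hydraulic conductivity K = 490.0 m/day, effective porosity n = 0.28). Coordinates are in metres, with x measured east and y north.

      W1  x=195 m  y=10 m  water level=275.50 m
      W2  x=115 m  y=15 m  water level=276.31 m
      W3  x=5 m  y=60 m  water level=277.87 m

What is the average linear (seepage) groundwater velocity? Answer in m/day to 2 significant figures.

26 m/day

Taking W1 as reference: W2−W1 = (-80, 5, +0.81); W3−W1 = (-190, 50, +2.37).
Determinant of the coordinate differences = (-80)·50 − (-190)·5 = -3050.
∂h/∂x = [(+0.81)·50 − (+2.37)·5] / -3050 = -0.009393
∂h/∂y = [(-80)·(+2.37) − (-190)·(+0.81)] / -3050 = +0.01170
|∇h| = √(-0.009393² + 0.01170²) = 0.015
Seepage velocity v = K·i/n = 490.0 × 0.015 / 0.28 = 26.25 m/day.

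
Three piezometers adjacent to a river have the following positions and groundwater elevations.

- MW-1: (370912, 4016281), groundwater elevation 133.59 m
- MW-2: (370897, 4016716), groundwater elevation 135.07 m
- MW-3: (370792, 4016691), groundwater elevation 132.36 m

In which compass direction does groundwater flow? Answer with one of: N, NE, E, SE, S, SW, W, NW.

W

Differences from MW-1: to MW-2 (Δx, Δy, Δh) = (-15, 435, +1.48); to MW-3 = (-120, 410, -1.23).
Solve a·Δx + b·Δy = Δh: det = (-15)·410 − (-120)·435 = 46050.
∂h/∂x = [(+1.48)·410 − (-1.23)·435] / 46050 = +0.02480
∂h/∂y = [(-15)·(-1.23) − (-120)·(+1.48)] / 46050 = +0.004257
Flow = −∇h = (-0.02480 east, -0.004257 north), which points west.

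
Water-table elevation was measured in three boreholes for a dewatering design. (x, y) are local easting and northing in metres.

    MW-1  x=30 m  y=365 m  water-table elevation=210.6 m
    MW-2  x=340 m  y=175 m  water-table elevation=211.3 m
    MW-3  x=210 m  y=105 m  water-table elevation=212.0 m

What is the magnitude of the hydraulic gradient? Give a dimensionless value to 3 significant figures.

0.00688

With h = a·x + b·y + c and MW-1 as origin, the differences give:
  310·a + (-190)·b = +0.7
  180·a + (-260)·b = +1.4
Eliminate b (×(-260) and ×(-190), subtract): -46400·a = 84.00 → a = ∂h/∂x = -0.001810
Back-substitute: b = ∂h/∂y = -0.006638.
|∇h| = √(-0.001810² + -0.006638²) = 0.00688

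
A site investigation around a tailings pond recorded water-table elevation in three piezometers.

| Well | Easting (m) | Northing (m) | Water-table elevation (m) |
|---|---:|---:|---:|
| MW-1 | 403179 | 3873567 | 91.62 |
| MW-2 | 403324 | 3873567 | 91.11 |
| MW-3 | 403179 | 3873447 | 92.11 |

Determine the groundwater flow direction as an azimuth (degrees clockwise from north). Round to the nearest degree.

∂h/∂x = (91.11 − 91.62) / (403324 − 403179) = -0.003517
∂h/∂y = (92.11 − 91.62) / (3873447 − 3873567) = -0.004083
Flow direction (−∇h) has components (+0.003517 E, +0.004083 N).
Azimuth = atan2(E, N) = atan2(+0.003517, +0.004083) = 40.7° ≈ 041°.

041°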